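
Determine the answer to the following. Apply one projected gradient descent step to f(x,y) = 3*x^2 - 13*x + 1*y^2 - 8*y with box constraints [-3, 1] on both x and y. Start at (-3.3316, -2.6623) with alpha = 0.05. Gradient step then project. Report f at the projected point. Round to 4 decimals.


Step 1: Compute gradient at (-3.3316, -2.6623).
grad_x = 2*3*-3.3316 - 13 = -32.9896
grad_y = 2*1*-2.6623 - 8 = -13.3246
Step 2: Gradient step.
x_raw = -3.3316 - 0.05*-32.9896 = -1.6821
y_raw = -2.6623 - 0.05*-13.3246 = -1.9961
Step 3: Project onto [-3, 1].
x_proj = clip(-1.6821) = -1.6821
y_proj = clip(-1.9961) = -1.9961
Step 4: Evaluate f.
f(-1.6821, -1.9961) = 50.309


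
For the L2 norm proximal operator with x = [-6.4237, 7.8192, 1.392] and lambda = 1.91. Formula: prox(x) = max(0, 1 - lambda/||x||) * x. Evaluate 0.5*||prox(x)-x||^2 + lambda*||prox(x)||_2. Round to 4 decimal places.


Step 1: Compute ||x||.
||x|| = 10.2148
Step 2: Compute scaling factor.
scale = max(0, 1 - 1.91/10.2148) = 0.813
Step 3: prox(x) = [-5.2226, 6.3571, 1.1317]
||prox(x)|| = 8.3048
Step 4: Proximal objective.
0.5*||prox-x||^2 = 1.8241
lambda*||prox|| = 15.8622
Total = 17.6862


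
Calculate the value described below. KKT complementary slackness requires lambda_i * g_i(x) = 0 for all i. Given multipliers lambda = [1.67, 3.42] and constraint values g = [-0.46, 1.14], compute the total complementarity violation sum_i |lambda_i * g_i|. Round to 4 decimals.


KKT complementary slackness check:
lambda_1 * g_1 = 1.67 * -0.46 = -0.7682
lambda_2 * g_2 = 3.42 * 1.14 = 3.8988
Total violation = 0.7682 + 3.8988 = 4.667


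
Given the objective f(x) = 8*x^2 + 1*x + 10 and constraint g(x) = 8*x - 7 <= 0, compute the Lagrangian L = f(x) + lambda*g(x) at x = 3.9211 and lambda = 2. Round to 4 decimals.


Step 1: Evaluate f(x).
f(3.9211) = 8*3.9211^2 + 1*3.9211 + 10 = 136.9213
Step 2: Evaluate g(x).
g(3.9211) = 8*3.9211 - 7 = 24.3688
Step 3: Compute Lagrangian.
L = 136.9213 + 2*24.3688 = 185.6589


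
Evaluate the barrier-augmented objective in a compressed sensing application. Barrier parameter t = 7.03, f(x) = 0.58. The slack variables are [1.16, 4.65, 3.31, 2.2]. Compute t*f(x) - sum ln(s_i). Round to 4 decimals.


Step 1: Compute log-barrier.
ln values: [0.1484, 1.5369, 1.1969, 0.7885]
phi = -(0.1484 + 1.5369 + 1.1969 + 0.7885) = -3.6707
Step 2: Compute augmented objective.
t*f(x) = 7.03*0.58 = 4.0774
Total = 4.0774 - 3.6707 = 0.4067


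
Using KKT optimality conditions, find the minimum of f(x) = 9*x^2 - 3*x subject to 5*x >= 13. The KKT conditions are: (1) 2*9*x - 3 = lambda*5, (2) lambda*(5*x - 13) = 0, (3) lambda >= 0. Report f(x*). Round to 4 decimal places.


Step 1: Try lambda = 0 (constraint inactive).
x_unc = 3/(2*9) = 0.1667
Check: 5*0.1667 = 0.8335 < 13 -- violated!
Step 2: Constraint must be active: 5*x = 13
x* = 13/5 = 2.6
lambda = (2*9*2.6 - 3)/5 = 8.76
Step 3: Compute optimal value.
f(x*) = 9*2.6^2 - 3*2.6 = 53.04


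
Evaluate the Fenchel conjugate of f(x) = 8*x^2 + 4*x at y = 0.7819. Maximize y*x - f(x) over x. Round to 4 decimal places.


f*(y) = sup_x {y*x - a*x^2 - b*x} = sup_x {(y-b)*x - a*x^2}
FOC: (y - b) - 2a*x = 0 => x* = (y - b)/(2a)
x* = (0.7819 - 4)/(2*8) = -0.2011
f*(0.7819) = (y-b)^2/(4a) = (0.7819 - 4)^2/(4*8)
= 10.3562/32 = 0.3236


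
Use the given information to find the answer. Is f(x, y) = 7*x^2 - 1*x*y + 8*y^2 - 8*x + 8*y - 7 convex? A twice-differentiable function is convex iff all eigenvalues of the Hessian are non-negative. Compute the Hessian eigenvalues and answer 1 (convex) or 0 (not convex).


The Hessian of f(x,y) = 7*x^2 - 1*x*y + 8*y^2 - 8*x + 8*y - 7 is:
H = [[14, -1], [-1, 16]]
Trace = 14 + 16 = 30
Determinant = 14*16 - (-1)^2 = 223
Discriminant = (30)^2 - 4*223 = 8.0
Eigenvalues: lambda_1 = 13.5858, lambda_2 = 16.4142
The function is convex.

1


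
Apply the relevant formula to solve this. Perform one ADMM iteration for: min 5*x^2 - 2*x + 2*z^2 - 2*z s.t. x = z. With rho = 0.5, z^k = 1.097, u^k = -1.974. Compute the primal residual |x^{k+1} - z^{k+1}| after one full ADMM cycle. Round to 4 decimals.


ADMM iteration with rho = 0.5, z^k = 1.097, u^k = -1.974
Step 1: x-update.
Minimize 5*x^2 - 2*x + (0.5/2)*(x - 1.097 - 1.974)^2
FOC: (2*5 + 0.5)*x = 2 + 0.5*(1.097 + 1.974)
x^{k+1} = 0.3367
Step 2: z-update.
Minimize 2*z^2 - 2*z + (0.5/2)*(0.3367 - z - 1.974)^2
FOC: (2*2 + 0.5)*z = 2 + 0.5*(0.3367 - 1.974)
z^{k+1} = 0.2625
Step 3: u-update.
u^{k+1} = -1.974 + 0.3367 - 0.2625 = -1.8998
Step 4: Primal residual = |0.3367 - 0.2625| = 0.0742


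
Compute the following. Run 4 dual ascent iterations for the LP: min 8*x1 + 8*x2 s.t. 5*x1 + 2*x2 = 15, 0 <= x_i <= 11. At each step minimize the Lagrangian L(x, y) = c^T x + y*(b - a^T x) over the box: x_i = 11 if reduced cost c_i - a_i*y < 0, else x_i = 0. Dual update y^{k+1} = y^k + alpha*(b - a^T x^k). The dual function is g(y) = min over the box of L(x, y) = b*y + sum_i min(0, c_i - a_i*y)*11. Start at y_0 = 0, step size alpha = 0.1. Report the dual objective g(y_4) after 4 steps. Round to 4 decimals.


Dual ascent for LP: min 8*x1 + 8*x2, 5*x1 + 2*x2 = 15, 0 <= x_i <= 11
Step 1: y^k = 0.0, reduced costs: (8.0, 8.0)
  x^k = (0.0, 0.0), subgradient = b - a^T x = 15.0
  y^{k+1} = 0.0 + 0.1*15.0 = 1.5
Step 2: y^k = 1.5, reduced costs: (0.5, 5.0)
  x^k = (0.0, 0.0), subgradient = b - a^T x = 15.0
  y^{k+1} = 1.5 + 0.1*15.0 = 3.0
Step 3: y^k = 3.0, reduced costs: (-7.0, 2.0)
  x^k = (11.0, 0.0), subgradient = b - a^T x = -40.0
  y^{k+1} = 3.0 + 0.1*-40.0 = -1.0
Step 4: y^k = -1.0, reduced costs: (13.0, 10.0)
  x^k = (0.0, 0.0), subgradient = b - a^T x = 15.0
  y^{k+1} = -1.0 + 0.1*15.0 = 0.5
Dual objective at y_4 = 0.5: reduced costs (5.5, 7.0), box minimizer x = (0.0, 0.0)
g(y_4) = b*y + (c1 - a1*y)*x1 + (c2 - a2*y)*x2 = 15*0.5 + 5.5*0.0 + 7.0*0.0 = 7.5 + 0.0 + 0.0 = 7.5


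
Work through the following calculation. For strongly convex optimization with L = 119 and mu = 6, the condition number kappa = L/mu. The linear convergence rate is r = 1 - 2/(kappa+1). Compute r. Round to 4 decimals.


Step 1: Compute the condition number.
kappa = L/mu = 119/6 = 19.8333
Step 2: Compute the convergence rate.
r = 1 - 2/(kappa + 1) = 1 - 2*mu/(L + mu) = (L - mu)/(L + mu) = 113/125 = 0.904


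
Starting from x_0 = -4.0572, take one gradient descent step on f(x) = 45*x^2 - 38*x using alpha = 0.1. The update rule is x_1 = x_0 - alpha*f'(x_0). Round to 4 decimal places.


We compute the gradient at x_0 and apply the update.
f'(x) = 90*x - 38
f'(-4.0572) = 90*-4.0572 - 38 = -403.148
x_1 = -4.0572 - 0.1*-403.148 = 36.2576


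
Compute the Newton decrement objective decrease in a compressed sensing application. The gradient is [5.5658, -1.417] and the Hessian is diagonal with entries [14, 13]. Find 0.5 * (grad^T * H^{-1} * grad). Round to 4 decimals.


Step 1: H is diagonal, so H^(-1) * g = [0.3976, -0.109].
Step 2: g^T H^(-1) g = sum_i g_i^2 / H_ii
  = (5.5658)^2/14 + (-1.417)^2/13
  = 2.2127 + 0.1545 = 2.3672
Step 3: Objective decrease = 0.5 * g^T H^(-1) g = 1.1836


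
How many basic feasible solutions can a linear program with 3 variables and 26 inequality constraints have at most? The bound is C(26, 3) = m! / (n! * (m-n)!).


Each vertex corresponds to some choice of n active constraints out of m, so the number of vertices is at most C(m, n) = m! / (n!(m-n)!).
m = 26, n = 3
Numerator: 26 * 25 * 24
Denominator: 3! = 6
C(26, 3) = 2600


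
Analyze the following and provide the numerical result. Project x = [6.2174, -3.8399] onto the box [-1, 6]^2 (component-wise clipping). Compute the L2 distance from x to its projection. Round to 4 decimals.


Project each component onto [-1, 6].
clip(6.2174) = 6.0, clip(-3.8399) = -1.0
Projection = [6.0, -1.0]
Squared diffs: [0.0473, 8.065]
Distance = sqrt(8.1123) = 2.8482


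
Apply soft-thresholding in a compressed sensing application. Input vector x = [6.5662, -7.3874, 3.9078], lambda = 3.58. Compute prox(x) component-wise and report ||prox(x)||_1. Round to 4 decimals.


Soft-thresholding with lambda = 3.58:
prox(6.5662) = sign(6.5662)*max(|6.5662| - 3.58, 0) = 2.9862
prox(-7.3874) = sign(-7.3874)*max(|-7.3874| - 3.58, 0) = -3.8074
prox(3.9078) = sign(3.9078)*max(|3.9078| - 3.58, 0) = 0.3278
prox(x) = [2.9862, -3.8074, 0.3278]
||prox(x)||_1 = 2.9862 + 3.8074 + 0.3278 = 7.1214


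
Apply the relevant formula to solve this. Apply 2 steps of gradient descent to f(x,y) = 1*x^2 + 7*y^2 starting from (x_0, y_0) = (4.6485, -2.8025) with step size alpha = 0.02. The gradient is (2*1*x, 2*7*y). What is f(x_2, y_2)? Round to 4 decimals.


Gradient descent on f(x,y) = 1*x^2 + 7*y^2.
Starting point: (4.6485, -2.8025), alpha = 0.02
Step 1: grad_x = 2*1*4.6485 = 9.297, grad_y = 2*7*-2.8025 = -39.235
  x_1 = 4.6485 - 0.02*9.297 = 4.4626
  y_1 = -2.8025 - 0.02*-39.235 = -2.0178
Step 2: grad_x = 2*1*4.4626 = 8.9251, grad_y = 2*7*-2.0178 = -28.2492
  x_2 = 4.4626 - 0.02*8.9251 = 4.2841
  y_2 = -2.0178 - 0.02*-28.2492 = -1.4528
f(4.2841, -1.4528) = 1*4.2841^2 + 7*(-1.4528)^2 = 33.1279


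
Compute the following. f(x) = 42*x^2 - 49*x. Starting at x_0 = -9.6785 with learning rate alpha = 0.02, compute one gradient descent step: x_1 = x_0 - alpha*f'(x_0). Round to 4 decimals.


We compute the gradient at x_0 and apply the update.
f'(x) = 84*x - 49
f'(-9.6785) = 84*-9.6785 - 49 = -861.994
x_1 = -9.6785 - 0.02*-861.994 = 7.5614


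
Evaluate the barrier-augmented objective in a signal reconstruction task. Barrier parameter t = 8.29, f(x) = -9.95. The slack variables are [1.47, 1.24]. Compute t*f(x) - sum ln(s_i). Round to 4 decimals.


Step 1: Compute log-barrier.
ln values: [0.3853, 0.2151]
phi = -(0.3853 + 0.2151) = -0.6004
Step 2: Compute augmented objective.
t*f(x) = 8.29*-9.95 = -82.4855
Total = -82.4855 - 0.6004 = -83.0859


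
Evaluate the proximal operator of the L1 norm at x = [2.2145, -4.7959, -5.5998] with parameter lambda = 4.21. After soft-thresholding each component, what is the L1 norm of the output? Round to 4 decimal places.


Soft-thresholding with lambda = 4.21:
prox(2.2145) = sign(2.2145)*max(|2.2145| - 4.21, 0) = 0.0
prox(-4.7959) = sign(-4.7959)*max(|-4.7959| - 4.21, 0) = -0.5859
prox(-5.5998) = sign(-5.5998)*max(|-5.5998| - 4.21, 0) = -1.3898
prox(x) = [0.0, -0.5859, -1.3898]
||prox(x)||_1 = 0.0 + 0.5859 + 1.3898 = 1.9757


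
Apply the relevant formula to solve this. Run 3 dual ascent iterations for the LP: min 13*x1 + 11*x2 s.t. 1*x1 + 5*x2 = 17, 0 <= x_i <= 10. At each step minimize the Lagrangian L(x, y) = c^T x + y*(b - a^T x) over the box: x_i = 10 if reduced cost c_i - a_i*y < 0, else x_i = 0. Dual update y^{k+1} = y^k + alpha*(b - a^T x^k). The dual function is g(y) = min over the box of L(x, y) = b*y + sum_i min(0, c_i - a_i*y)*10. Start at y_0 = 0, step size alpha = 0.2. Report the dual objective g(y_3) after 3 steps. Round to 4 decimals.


Dual ascent for LP: min 13*x1 + 11*x2, 1*x1 + 5*x2 = 17, 0 <= x_i <= 10
Step 1: y^k = 0.0, reduced costs: (13.0, 11.0)
  x^k = (0.0, 0.0), subgradient = b - a^T x = 17.0
  y^{k+1} = 0.0 + 0.2*17.0 = 3.4
Step 2: y^k = 3.4, reduced costs: (9.6, -6.0)
  x^k = (0.0, 10.0), subgradient = b - a^T x = -33.0
  y^{k+1} = 3.4 + 0.2*-33.0 = -3.2
Step 3: y^k = -3.2, reduced costs: (16.2, 27.0)
  x^k = (0.0, 0.0), subgradient = b - a^T x = 17.0
  y^{k+1} = -3.2 + 0.2*17.0 = 0.2
Dual objective at y_3 = 0.2: reduced costs (12.8, 10.0), box minimizer x = (0.0, 0.0)
g(y_3) = b*y + (c1 - a1*y)*x1 + (c2 - a2*y)*x2 = 17*0.2 + 12.8*0.0 + 10.0*0.0 = 3.4 + 0.0 + 0.0 = 3.4


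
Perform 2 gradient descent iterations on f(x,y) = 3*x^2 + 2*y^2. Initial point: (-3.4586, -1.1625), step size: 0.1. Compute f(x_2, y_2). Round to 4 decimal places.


Gradient descent on f(x,y) = 3*x^2 + 2*y^2.
Starting point: (-3.4586, -1.1625), alpha = 0.1
Step 1: grad_x = 2*3*-3.4586 = -20.7516, grad_y = 2*2*-1.1625 = -4.65
  x_1 = -3.4586 - 0.1*-20.7516 = -1.3834
  y_1 = -1.1625 - 0.1*-4.65 = -0.6975
Step 2: grad_x = 2*3*-1.3834 = -8.3006, grad_y = 2*2*-0.6975 = -2.79
  x_2 = -1.3834 - 0.1*-8.3006 = -0.5534
  y_2 = -0.6975 - 0.1*-2.79 = -0.4185
f(-0.5534, -0.4185) = 3*(-0.5534)^2 + 2*(-0.4185)^2 = 1.269


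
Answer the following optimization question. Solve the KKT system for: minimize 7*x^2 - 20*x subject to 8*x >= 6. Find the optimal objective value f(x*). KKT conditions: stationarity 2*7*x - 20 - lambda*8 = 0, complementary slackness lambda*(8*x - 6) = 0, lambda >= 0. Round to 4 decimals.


Step 1: Try lambda = 0 (constraint inactive).
Stationarity: 2*7*x - 20 = 0
x* = 20/(2*7) = 10/7 = 1.4286 (rounded; the exact value 10/7 is used below)
Check constraint: 8*1.4286 = 11.4288 >= 6 -- satisfied.
Step 2: Compute optimal value.
f(x*) = 7*(10/7)^2 - 20*(10/7) = -14.2857


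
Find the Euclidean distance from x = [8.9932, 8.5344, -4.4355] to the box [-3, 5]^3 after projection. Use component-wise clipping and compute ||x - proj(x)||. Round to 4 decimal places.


Project each component onto [-3, 5].
clip(8.9932) = 5.0, clip(8.5344) = 5.0, clip(-4.4355) = -3.0
Projection = [5.0, 5.0, -3.0]
Squared diffs: [15.9456, 12.492, 2.0607]
Distance = sqrt(30.4983) = 5.5225


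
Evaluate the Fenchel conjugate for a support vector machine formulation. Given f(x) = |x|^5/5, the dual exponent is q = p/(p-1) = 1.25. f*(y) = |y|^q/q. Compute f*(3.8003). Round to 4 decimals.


The conjugate exponent q satisfies 1/p + 1/q = 1.
p = 5, so q = 5/(5 - 1) = 1.25
|y|^q = 3.8003^1.25 = 5.3061
f*(3.8003) = 5.3061 / 1.25 = 4.2448


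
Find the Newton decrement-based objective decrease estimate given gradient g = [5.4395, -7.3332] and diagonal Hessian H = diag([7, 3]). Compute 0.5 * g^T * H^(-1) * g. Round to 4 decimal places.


Step 1: H is diagonal, so H^(-1) * g = [0.7771, -2.4444].
Step 2: g^T H^(-1) g = sum_i g_i^2 / H_ii
  = (5.4395)^2/7 + (-7.3332)^2/3
  = 4.2269 + 17.9253 = 22.1522
Step 3: Objective decrease = 0.5 * g^T H^(-1) g = 11.0761


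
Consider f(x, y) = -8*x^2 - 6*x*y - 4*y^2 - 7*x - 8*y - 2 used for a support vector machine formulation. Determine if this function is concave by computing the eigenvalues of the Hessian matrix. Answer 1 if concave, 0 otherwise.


The Hessian of f(x,y) = -8*x^2 - 6*x*y - 4*y^2 - 7*x - 8*y - 2 is:
H = [[-16, -6], [-6, -8]]
Trace = -16 - 8 = -24
Determinant = -16*-8 - (-6)^2 = 92
Discriminant = (-24)^2 - 4*92 = 208.0
Eigenvalues: lambda_1 = -19.2111, lambda_2 = -4.7889
The function is concave.

1


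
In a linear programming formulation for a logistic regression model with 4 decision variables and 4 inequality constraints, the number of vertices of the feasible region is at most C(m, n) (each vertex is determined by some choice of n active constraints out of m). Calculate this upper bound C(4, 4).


Each vertex corresponds to some choice of n active constraints out of m, so the number of vertices is at most C(m, n) = m! / (n!(m-n)!).
m = 4, n = 4
Numerator: 4 * 3 * 2 * 1
Denominator: 4! = 24
C(4, 4) = 1


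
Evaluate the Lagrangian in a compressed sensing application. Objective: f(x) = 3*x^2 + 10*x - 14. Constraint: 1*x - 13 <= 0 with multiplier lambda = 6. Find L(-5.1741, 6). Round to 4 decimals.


Step 1: Evaluate f(x).
f(-5.1741) = 3*(-5.1741)^2 + 10*(-5.1741) - 14 = 14.5729
Step 2: Evaluate g(x).
g(-5.1741) = 1*-5.1741 - 13 = -18.1741
Step 3: Compute Lagrangian.
L = 14.5729 + 6*-18.1741 = -94.4717


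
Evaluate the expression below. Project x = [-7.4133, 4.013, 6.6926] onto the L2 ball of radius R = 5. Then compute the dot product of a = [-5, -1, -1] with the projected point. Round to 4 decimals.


Step 1: Compute ||x|| (intermediates to 6 decimals).
||x|| = sqrt((-7.4133)^2 + 4.013^2 + 6.6926^2) = 10.76346
Step 2: Project.
Since ||x|| > R, scale = R/||x|| = 5/10.76346 = 0.464535, proj(x) = scale * x
proj(x) = [-3.443737, 1.864179, 3.108947]
Step 3: Dot product.
a^T * proj(x) = -5*(-3.443737) - 1*1.864179 - 1*3.108947 = 12.2456


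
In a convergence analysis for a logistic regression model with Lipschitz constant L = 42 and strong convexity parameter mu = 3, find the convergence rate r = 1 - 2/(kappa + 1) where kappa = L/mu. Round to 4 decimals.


Step 1: Compute the condition number.
kappa = L/mu = 42/3 = 14.0
Step 2: Compute the convergence rate.
r = 1 - 2/(kappa + 1) = 1 - 2*mu/(L + mu) = (L - mu)/(L + mu) = 39/45 = 0.8667


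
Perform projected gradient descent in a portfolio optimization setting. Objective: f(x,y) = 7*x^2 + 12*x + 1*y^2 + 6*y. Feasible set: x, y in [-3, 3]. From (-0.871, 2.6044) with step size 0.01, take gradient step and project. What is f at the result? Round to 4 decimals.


Step 1: Compute gradient at (-0.871, 2.6044).
grad_x = 2*7*-0.871 + 12 = -0.194
grad_y = 2*1*2.6044 + 6 = 11.2088
Step 2: Gradient step.
x_raw = -0.871 - 0.01*-0.194 = -0.8691
y_raw = 2.6044 - 0.01*11.2088 = 2.4923
Step 3: Project onto [-3, 3].
x_proj = clip(-0.8691) = -0.8691
y_proj = clip(2.4923) = 2.4923
Step 4: Evaluate f.
f(-0.8691, 2.4923) = 16.0236


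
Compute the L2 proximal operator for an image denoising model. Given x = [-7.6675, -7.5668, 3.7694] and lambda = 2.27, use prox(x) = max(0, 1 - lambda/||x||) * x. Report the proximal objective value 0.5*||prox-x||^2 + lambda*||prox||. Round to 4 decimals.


Step 1: Compute ||x||.
||x|| = 11.4129
Step 2: Compute scaling factor.
scale = max(0, 1 - 2.27/11.4129) = 0.8011
Step 3: prox(x) = [-6.1425, -6.0618, 3.0197]
||prox(x)|| = 9.1429
Step 4: Proximal objective.
0.5*||prox-x||^2 = 2.5765
lambda*||prox|| = 20.7544
Total = 23.3309


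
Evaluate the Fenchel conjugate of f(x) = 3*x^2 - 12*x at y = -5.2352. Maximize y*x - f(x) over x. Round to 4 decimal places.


f*(y) = sup_x {y*x - a*x^2 - b*x} = sup_x {(y-b)*x - a*x^2}
FOC: (y - b) - 2a*x = 0 => x* = (y - b)/(2a)
x* = (-5.2352 + 12)/(2*3) = 1.1275
f*(-5.2352) = (y-b)^2/(4a) = (-5.2352 + 12)^2/(4*3)
= 45.7625/12 = 3.8135


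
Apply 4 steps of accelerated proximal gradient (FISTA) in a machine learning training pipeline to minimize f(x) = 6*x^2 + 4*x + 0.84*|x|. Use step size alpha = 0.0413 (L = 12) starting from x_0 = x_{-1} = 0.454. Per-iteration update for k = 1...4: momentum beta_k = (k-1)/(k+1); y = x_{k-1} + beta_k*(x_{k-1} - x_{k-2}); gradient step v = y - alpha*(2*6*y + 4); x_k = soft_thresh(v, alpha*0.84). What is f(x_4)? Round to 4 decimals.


FISTA on f(x) = 6*x^2 + 4*x + 0.84*|x|
L = 12, alpha = 0.0413
Iteration 1: beta = 0.0, y = 0.454 + 0.0*(0.454 - 0.454) = 0.454
  grad(y) = 9.448, v = y - alpha*grad = 0.0638
  prox(v) = soft_thresh(0.0638, 0.0347) = 0.0291
Iteration 2: beta = 0.3333, y = 0.0291 + 0.3333*(0.0291 - 0.454) = -0.1125
  grad(y) = 2.6497, v = y - alpha*grad = -0.222
  prox(v) = soft_thresh(-0.222, 0.0347) = -0.1873
Iteration 3: beta = 0.5, y = -0.1873 + 0.5*(-0.1873 - 0.0291) = -0.2955
  grad(y) = 0.4546, v = y - alpha*grad = -0.3142
  prox(v) = soft_thresh(-0.3142, 0.0347) = -0.2795
Iteration 4: beta = 0.6, y = -0.2795 + 0.6*(-0.2795 + 0.1873) = -0.3349
  grad(y) = -0.0187, v = y - alpha*grad = -0.3341
  prox(v) = soft_thresh(-0.3341, 0.0347) = -0.2994
f(x_4) = 6*(-0.2994)^2 + 4*(-0.2994) + 0.84*|-0.2994| = -0.4082


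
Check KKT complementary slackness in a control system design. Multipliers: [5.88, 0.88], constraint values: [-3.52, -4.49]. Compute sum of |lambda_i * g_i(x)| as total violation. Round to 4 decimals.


KKT complementary slackness check:
lambda_1 * g_1 = 5.88 * -3.52 = -20.6976
lambda_2 * g_2 = 0.88 * -4.49 = -3.9512
Total violation = 20.6976 + 3.9512 = 24.6488


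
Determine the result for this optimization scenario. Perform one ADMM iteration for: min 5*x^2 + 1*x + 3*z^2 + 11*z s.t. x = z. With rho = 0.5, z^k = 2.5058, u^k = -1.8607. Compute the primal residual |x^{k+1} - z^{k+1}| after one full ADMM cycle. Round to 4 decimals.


ADMM iteration with rho = 0.5, z^k = 2.5058, u^k = -1.8607
Step 1: x-update.
Minimize 5*x^2 + 1*x + (0.5/2)*(x - 2.5058 - 1.8607)^2
FOC: (2*5 + 0.5)*x = -1 + 0.5*(2.5058 + 1.8607)
x^{k+1} = 0.1127
Step 2: z-update.
Minimize 3*z^2 + 11*z + (0.5/2)*(0.1127 - z - 1.8607)^2
FOC: (2*3 + 0.5)*z = -11 + 0.5*(0.1127 - 1.8607)
z^{k+1} = -1.8268
Step 3: u-update.
u^{k+1} = -1.8607 + 0.1127 + 1.8268 = 0.0788
Step 4: Primal residual = |0.1127 + 1.8268| = 1.9395


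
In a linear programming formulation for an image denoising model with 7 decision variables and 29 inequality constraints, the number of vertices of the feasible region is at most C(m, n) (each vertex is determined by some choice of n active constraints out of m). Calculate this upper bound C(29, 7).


Each vertex corresponds to some choice of n active constraints out of m, so the number of vertices is at most C(m, n) = m! / (n!(m-n)!).
m = 29, n = 7
Numerator: 29 * 28 * 27 * 26 * 25 * 24 * 23
Denominator: 7! = 5040
C(29, 7) = 1560780


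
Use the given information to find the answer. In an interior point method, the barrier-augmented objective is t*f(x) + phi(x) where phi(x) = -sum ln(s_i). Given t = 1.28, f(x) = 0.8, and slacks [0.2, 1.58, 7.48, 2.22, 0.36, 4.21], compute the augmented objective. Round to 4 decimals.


Step 1: Compute log-barrier.
ln values: [-1.6094, 0.4574, 2.0122, 0.7975, -1.0217, 1.4375]
phi = -(-1.6094 + 0.4574 + 2.0122 + 0.7975 - 1.0217 + 1.4375) = -2.0735
Step 2: Compute augmented objective.
t*f(x) = 1.28*0.8 = 1.024
Total = 1.024 - 2.0735 = -1.0495


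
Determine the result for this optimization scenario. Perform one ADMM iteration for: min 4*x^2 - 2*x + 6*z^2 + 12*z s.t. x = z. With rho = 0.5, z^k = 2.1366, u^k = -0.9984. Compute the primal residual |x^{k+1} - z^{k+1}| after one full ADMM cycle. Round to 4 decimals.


ADMM iteration with rho = 0.5, z^k = 2.1366, u^k = -0.9984
Step 1: x-update.
Minimize 4*x^2 - 2*x + (0.5/2)*(x - 2.1366 - 0.9984)^2
FOC: (2*4 + 0.5)*x = 2 + 0.5*(2.1366 + 0.9984)
x^{k+1} = 0.4197
Step 2: z-update.
Minimize 6*z^2 + 12*z + (0.5/2)*(0.4197 - z - 0.9984)^2
FOC: (2*6 + 0.5)*z = -12 + 0.5*(0.4197 - 0.9984)
z^{k+1} = -0.9831
Step 3: u-update.
u^{k+1} = -0.9984 + 0.4197 + 0.9831 = 0.4045
Step 4: Primal residual = |0.4197 + 0.9831| = 1.4029


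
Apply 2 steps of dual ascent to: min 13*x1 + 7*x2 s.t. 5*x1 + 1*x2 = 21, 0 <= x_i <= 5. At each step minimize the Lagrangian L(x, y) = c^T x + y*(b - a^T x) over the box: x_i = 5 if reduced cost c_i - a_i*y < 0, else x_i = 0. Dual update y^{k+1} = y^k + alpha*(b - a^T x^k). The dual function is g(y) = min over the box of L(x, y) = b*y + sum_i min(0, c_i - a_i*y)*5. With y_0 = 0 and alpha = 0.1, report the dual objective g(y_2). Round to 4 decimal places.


Dual ascent for LP: min 13*x1 + 7*x2, 5*x1 + 1*x2 = 21, 0 <= x_i <= 5
Step 1: y^k = 0.0, reduced costs: (13.0, 7.0)
  x^k = (0.0, 0.0), subgradient = b - a^T x = 21.0
  y^{k+1} = 0.0 + 0.1*21.0 = 2.1
Step 2: y^k = 2.1, reduced costs: (2.5, 4.9)
  x^k = (0.0, 0.0), subgradient = b - a^T x = 21.0
  y^{k+1} = 2.1 + 0.1*21.0 = 4.2
Dual objective at y_2 = 4.2: reduced costs (-8.0, 2.8), box minimizer x = (5.0, 0.0)
g(y_2) = b*y + (c1 - a1*y)*x1 + (c2 - a2*y)*x2 = 21*4.2 + (-8.0)*5.0 + 2.8*0.0 = 88.2 - 40.0 + 0.0 = 48.2


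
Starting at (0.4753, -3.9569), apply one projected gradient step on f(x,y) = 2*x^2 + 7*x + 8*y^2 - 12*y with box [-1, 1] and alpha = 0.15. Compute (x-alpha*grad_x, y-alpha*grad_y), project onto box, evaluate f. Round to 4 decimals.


Step 1: Compute gradient at (0.4753, -3.9569).
grad_x = 2*2*0.4753 + 7 = 8.9012
grad_y = 2*8*-3.9569 - 12 = -75.3104
Step 2: Gradient step.
x_raw = 0.4753 - 0.15*8.9012 = -0.8599
y_raw = -3.9569 - 0.15*-75.3104 = 7.3397
Step 3: Project onto [-1, 1].
x_proj = clip(-0.8599) = -0.8599
y_proj = clip(7.3397) = 1.0
Step 4: Evaluate f.
f(-0.8599, 1.0) = -8.5404


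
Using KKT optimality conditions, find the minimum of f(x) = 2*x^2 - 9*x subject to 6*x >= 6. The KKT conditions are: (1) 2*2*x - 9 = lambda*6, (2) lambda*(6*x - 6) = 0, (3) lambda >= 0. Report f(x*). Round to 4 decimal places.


Step 1: Try lambda = 0 (constraint inactive).
Stationarity: 2*2*x - 9 = 0
x* = 9/(2*2) = 2.25
Check constraint: 6*2.25 = 13.5 >= 6 -- satisfied.
Step 2: Compute optimal value.
f(x*) = 2*2.25^2 - 9*2.25 = -10.125


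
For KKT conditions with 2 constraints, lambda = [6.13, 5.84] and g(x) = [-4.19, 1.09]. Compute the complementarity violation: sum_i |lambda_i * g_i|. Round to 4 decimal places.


KKT complementary slackness check:
lambda_1 * g_1 = 6.13 * -4.19 = -25.6847
lambda_2 * g_2 = 5.84 * 1.09 = 6.3656
Total violation = 25.6847 + 6.3656 = 32.0503


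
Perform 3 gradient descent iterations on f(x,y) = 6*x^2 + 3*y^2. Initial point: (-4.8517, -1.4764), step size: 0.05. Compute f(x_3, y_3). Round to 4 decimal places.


Gradient descent on f(x,y) = 6*x^2 + 3*y^2.
Starting point: (-4.8517, -1.4764), alpha = 0.05
Step 1: grad_x = 2*6*-4.8517 = -58.2204, grad_y = 2*3*-1.4764 = -8.8584
  x_1 = -4.8517 - 0.05*-58.2204 = -1.9407
  y_1 = -1.4764 - 0.05*-8.8584 = -1.0335
Step 2: grad_x = 2*6*-1.9407 = -23.2882, grad_y = 2*3*-1.0335 = -6.2009
  x_2 = -1.9407 - 0.05*-23.2882 = -0.7763
  y_2 = -1.0335 - 0.05*-6.2009 = -0.7234
Step 3: grad_x = 2*6*-0.7763 = -9.3153, grad_y = 2*3*-0.7234 = -4.3406
  x_3 = -0.7763 - 0.05*-9.3153 = -0.3105
  y_3 = -0.7234 - 0.05*-4.3406 = -0.5064
f(-0.3105, -0.5064) = 6*(-0.3105)^2 + 3*(-0.5064)^2 = 1.3478


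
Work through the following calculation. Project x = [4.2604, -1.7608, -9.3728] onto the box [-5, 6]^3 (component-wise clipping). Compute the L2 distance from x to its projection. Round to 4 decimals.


Project each component onto [-5, 6].
clip(4.2604) = 4.2604, clip(-1.7608) = -1.7608, clip(-9.3728) = -5.0
Projection = [4.2604, -1.7608, -5.0]
Squared diffs: [0.0, 0.0, 19.1214]
Distance = sqrt(19.1214) = 4.3728


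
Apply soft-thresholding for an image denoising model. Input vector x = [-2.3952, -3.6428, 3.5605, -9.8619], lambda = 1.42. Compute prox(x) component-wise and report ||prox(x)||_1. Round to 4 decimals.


Soft-thresholding with lambda = 1.42:
prox(-2.3952) = sign(-2.3952)*max(|-2.3952| - 1.42, 0) = -0.9752
prox(-3.6428) = sign(-3.6428)*max(|-3.6428| - 1.42, 0) = -2.2228
prox(3.5605) = sign(3.5605)*max(|3.5605| - 1.42, 0) = 2.1405
prox(-9.8619) = sign(-9.8619)*max(|-9.8619| - 1.42, 0) = -8.4419
prox(x) = [-0.9752, -2.2228, 2.1405, -8.4419]
||prox(x)||_1 = 0.9752 + 2.2228 + 2.1405 + 8.4419 = 13.7804


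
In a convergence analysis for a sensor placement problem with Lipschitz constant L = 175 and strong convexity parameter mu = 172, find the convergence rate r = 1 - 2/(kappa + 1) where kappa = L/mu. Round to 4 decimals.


Step 1: Compute the condition number.
kappa = L/mu = 175/172 = 1.0174
Step 2: Compute the convergence rate.
r = 1 - 2/(kappa + 1) = 1 - 2*mu/(L + mu) = (L - mu)/(L + mu) = 3/347 = 0.0086


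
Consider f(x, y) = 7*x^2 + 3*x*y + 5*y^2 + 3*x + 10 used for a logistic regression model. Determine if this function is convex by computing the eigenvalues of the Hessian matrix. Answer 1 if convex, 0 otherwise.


The Hessian of f(x,y) = 7*x^2 + 3*x*y + 5*y^2 + 3*x + 10 is:
H = [[14, 3], [3, 10]]
Trace = 14 + 10 = 24
Determinant = 14*10 - (3)^2 = 131
Discriminant = (24)^2 - 4*131 = 52.0
Eigenvalues: lambda_1 = 8.3944, lambda_2 = 15.6056
The function is convex.

1


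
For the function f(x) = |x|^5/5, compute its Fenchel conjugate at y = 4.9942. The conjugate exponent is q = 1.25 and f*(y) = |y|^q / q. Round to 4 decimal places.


The conjugate exponent q satisfies 1/p + 1/q = 1.
p = 5, so q = 5/(5 - 1) = 1.25
|y|^q = 4.9942^1.25 = 7.4659
f*(4.9942) = 7.4659 / 1.25 = 5.9727


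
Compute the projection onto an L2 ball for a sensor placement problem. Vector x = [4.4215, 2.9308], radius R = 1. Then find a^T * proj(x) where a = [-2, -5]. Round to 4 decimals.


Step 1: Compute ||x|| (intermediates to 6 decimals).
||x|| = sqrt(4.4215^2 + 2.9308^2) = 5.304644
Step 2: Project.
Since ||x|| > R, scale = R/||x|| = 1/5.304644 = 0.188514, proj(x) = scale * x
proj(x) = [0.833515, 0.552497]
Step 3: Dot product.
a^T * proj(x) = -2*0.833515 - 5*0.552497 = -4.4295


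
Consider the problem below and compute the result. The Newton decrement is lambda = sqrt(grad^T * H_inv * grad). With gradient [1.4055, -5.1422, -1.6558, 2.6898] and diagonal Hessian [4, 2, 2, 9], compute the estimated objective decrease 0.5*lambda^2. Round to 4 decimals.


Step 1: H is diagonal, so H^(-1) * g = [0.3514, -2.5711, -0.8279, 0.2989].
Step 2: g^T H^(-1) g = sum_i g_i^2 / H_ii
  = (1.4055)^2/4 + (-5.1422)^2/2 + (-1.6558)^2/2 + (2.6898)^2/9
  = 0.4939 + 13.2211 + 1.3708 + 0.8039 = 15.8897
Step 3: Objective decrease = 0.5 * g^T H^(-1) g = 7.9448


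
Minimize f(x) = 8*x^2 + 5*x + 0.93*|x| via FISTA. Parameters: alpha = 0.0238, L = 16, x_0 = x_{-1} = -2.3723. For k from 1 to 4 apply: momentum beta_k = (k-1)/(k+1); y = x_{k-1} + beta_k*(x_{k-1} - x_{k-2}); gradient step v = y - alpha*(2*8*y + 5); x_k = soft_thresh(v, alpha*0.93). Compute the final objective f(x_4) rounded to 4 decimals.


FISTA on f(x) = 8*x^2 + 5*x + 0.93*|x|
L = 16, alpha = 0.0238
Iteration 1: beta = 0.0, y = -2.3723 + 0.0*(-2.3723 + 2.3723) = -2.3723
  grad(y) = -32.9568, v = y - alpha*grad = -1.5879
  prox(v) = soft_thresh(-1.5879, 0.0221) = -1.5658
Iteration 2: beta = 0.3333, y = -1.5658 + 0.3333*(-1.5658 + 2.3723) = -1.297
  grad(y) = -15.7513, v = y - alpha*grad = -0.9221
  prox(v) = soft_thresh(-0.9221, 0.0221) = -0.8999
Iteration 3: beta = 0.5, y = -0.8999 + 0.5*(-0.8999 + 1.5658) = -0.567
  grad(y) = -4.0723, v = y - alpha*grad = -0.4701
  prox(v) = soft_thresh(-0.4701, 0.0221) = -0.448
Iteration 4: beta = 0.6, y = -0.448 + 0.6*(-0.448 + 0.8999) = -0.1768
  grad(y) = 2.1716, v = y - alpha*grad = -0.2285
  prox(v) = soft_thresh(-0.2285, 0.0221) = -0.2063
f(x_4) = 8*(-0.2063)^2 + 5*(-0.2063) + 0.93*|-0.2063| = -0.4992


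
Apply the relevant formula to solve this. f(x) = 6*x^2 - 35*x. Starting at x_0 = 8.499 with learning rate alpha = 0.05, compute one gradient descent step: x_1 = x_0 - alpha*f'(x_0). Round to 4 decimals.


We compute the gradient at x_0 and apply the update.
f'(x) = 12*x - 35
f'(8.499) = 12*8.499 - 35 = 66.988
x_1 = 8.499 - 0.05*66.988 = 5.1496


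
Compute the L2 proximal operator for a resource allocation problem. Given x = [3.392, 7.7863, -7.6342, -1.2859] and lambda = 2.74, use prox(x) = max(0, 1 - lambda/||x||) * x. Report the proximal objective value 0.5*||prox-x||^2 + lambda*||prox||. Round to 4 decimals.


Step 1: Compute ||x||.
||x|| = 11.492
Step 2: Compute scaling factor.
scale = max(0, 1 - 2.74/11.492) = 0.7616
Step 3: prox(x) = [2.5833, 5.9298, -5.814, -0.9793]
||prox(x)|| = 8.752
Step 4: Proximal objective.
0.5*||prox-x||^2 = 3.7538
lambda*||prox|| = 23.9805
Total = 27.7344


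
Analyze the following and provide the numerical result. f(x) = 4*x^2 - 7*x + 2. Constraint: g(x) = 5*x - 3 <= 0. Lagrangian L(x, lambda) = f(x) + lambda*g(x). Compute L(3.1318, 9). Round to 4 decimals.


Step 1: Evaluate f(x).
f(3.1318) = 4*3.1318^2 - 7*3.1318 + 2 = 19.3101
Step 2: Evaluate g(x).
g(3.1318) = 5*3.1318 - 3 = 12.659
Step 3: Compute Lagrangian.
L = 19.3101 + 9*12.659 = 133.2411


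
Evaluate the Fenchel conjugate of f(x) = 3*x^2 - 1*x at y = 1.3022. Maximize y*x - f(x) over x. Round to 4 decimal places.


f*(y) = sup_x {y*x - a*x^2 - b*x} = sup_x {(y-b)*x - a*x^2}
FOC: (y - b) - 2a*x = 0 => x* = (y - b)/(2a)
x* = (1.3022 + 1)/(2*3) = 0.3837
f*(1.3022) = (y-b)^2/(4a) = (1.3022 + 1)^2/(4*3)
= 5.3001/12 = 0.4417


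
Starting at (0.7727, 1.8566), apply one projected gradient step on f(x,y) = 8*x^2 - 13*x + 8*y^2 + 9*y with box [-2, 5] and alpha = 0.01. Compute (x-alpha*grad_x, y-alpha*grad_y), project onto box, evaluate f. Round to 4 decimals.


Step 1: Compute gradient at (0.7727, 1.8566).
grad_x = 2*8*0.7727 - 13 = -0.6368
grad_y = 2*8*1.8566 + 9 = 38.7056
Step 2: Gradient step.
x_raw = 0.7727 - 0.01*-0.6368 = 0.7791
y_raw = 1.8566 - 0.01*38.7056 = 1.4695
Step 3: Project onto [-2, 5].
x_proj = clip(0.7791) = 0.7791
y_proj = clip(1.4695) = 1.4695
Step 4: Evaluate f.
f(0.7791, 1.4695) = 25.2301


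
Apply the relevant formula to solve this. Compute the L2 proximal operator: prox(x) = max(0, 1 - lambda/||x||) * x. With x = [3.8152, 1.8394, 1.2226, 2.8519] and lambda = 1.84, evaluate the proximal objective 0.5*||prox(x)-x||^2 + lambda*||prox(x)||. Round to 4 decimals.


Step 1: Compute ||x||.
||x|| = 5.2505
Step 2: Compute scaling factor.
scale = max(0, 1 - 1.84/5.2505) = 0.6496
Step 3: prox(x) = [2.4782, 1.1948, 0.7941, 1.8525]
||prox(x)|| = 3.4105
Step 4: Proximal objective.
0.5*||prox-x||^2 = 1.6928
lambda*||prox|| = 6.2753
Total = 7.968


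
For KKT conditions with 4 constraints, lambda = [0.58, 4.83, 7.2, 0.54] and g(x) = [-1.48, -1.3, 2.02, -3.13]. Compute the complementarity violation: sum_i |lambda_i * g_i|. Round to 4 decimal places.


KKT complementary slackness check:
lambda_1 * g_1 = 0.58 * -1.48 = -0.8584
lambda_2 * g_2 = 4.83 * -1.3 = -6.279
lambda_3 * g_3 = 7.2 * 2.02 = 14.544
lambda_4 * g_4 = 0.54 * -3.13 = -1.6902
Total violation = 0.8584 + 6.279 + 14.544 + 1.6902 = 23.3716


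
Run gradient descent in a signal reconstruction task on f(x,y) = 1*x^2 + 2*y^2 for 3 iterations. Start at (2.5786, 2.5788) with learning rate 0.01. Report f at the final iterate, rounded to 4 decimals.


Gradient descent on f(x,y) = 1*x^2 + 2*y^2.
Starting point: (2.5786, 2.5788), alpha = 0.01
Step 1: grad_x = 2*1*2.5786 = 5.1572, grad_y = 2*2*2.5788 = 10.3152
  x_1 = 2.5786 - 0.01*5.1572 = 2.527
  y_1 = 2.5788 - 0.01*10.3152 = 2.4756
Step 2: grad_x = 2*1*2.527 = 5.0541, grad_y = 2*2*2.4756 = 9.9026
  x_2 = 2.527 - 0.01*5.0541 = 2.4765
  y_2 = 2.4756 - 0.01*9.9026 = 2.3766
Step 3: grad_x = 2*1*2.4765 = 4.953, grad_y = 2*2*2.3766 = 9.5065
  x_3 = 2.4765 - 0.01*4.953 = 2.427
  y_3 = 2.3766 - 0.01*9.5065 = 2.2816
f(2.427, 2.2816) = 1*2.427^2 + 2*2.2816^2 = 16.3011


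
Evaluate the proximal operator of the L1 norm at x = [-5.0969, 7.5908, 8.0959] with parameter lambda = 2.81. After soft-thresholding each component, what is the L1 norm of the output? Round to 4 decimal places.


Soft-thresholding with lambda = 2.81:
prox(-5.0969) = sign(-5.0969)*max(|-5.0969| - 2.81, 0) = -2.2869
prox(7.5908) = sign(7.5908)*max(|7.5908| - 2.81, 0) = 4.7808
prox(8.0959) = sign(8.0959)*max(|8.0959| - 2.81, 0) = 5.2859
prox(x) = [-2.2869, 4.7808, 5.2859]
||prox(x)||_1 = 2.2869 + 4.7808 + 5.2859 = 12.3536


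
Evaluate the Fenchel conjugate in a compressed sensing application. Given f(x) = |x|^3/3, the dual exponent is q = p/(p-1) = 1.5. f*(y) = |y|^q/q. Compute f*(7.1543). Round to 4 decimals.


The conjugate exponent q satisfies 1/p + 1/q = 1.
p = 3, so q = 3/(3 - 1) = 1.5
|y|^q = 7.1543^1.5 = 19.136
f*(7.1543) = 19.136 / 1.5 = 12.7573


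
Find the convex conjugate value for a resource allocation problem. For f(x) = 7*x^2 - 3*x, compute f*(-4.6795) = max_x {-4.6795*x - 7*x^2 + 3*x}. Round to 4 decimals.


f*(y) = sup_x {y*x - a*x^2 - b*x} = sup_x {(y-b)*x - a*x^2}
FOC: (y - b) - 2a*x = 0 => x* = (y - b)/(2a)
x* = (-4.6795 + 3)/(2*7) = -0.12
f*(-4.6795) = (y-b)^2/(4a) = (-4.6795 + 3)^2/(4*7)
= 2.8207/28 = 0.1007


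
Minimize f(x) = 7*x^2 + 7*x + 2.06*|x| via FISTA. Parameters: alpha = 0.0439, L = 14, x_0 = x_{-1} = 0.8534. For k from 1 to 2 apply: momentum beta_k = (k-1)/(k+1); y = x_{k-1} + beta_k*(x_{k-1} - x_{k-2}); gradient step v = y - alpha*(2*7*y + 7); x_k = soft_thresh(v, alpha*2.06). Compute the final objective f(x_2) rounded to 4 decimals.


FISTA on f(x) = 7*x^2 + 7*x + 2.06*|x|
L = 14, alpha = 0.0439
Iteration 1: beta = 0.0, y = 0.8534 + 0.0*(0.8534 - 0.8534) = 0.8534
  grad(y) = 18.9476, v = y - alpha*grad = 0.0216
  prox(v) = soft_thresh(0.0216, 0.0904) = 0.0
Iteration 2: beta = 0.3333, y = 0.0 + 0.3333*(0.0 - 0.8534) = -0.2845
  grad(y) = 3.0175, v = y - alpha*grad = -0.4169
  prox(v) = soft_thresh(-0.4169, 0.0904) = -0.3265
f(x_2) = 7*(-0.3265)^2 + 7*(-0.3265) + 2.06*|-0.3265| = -0.8667


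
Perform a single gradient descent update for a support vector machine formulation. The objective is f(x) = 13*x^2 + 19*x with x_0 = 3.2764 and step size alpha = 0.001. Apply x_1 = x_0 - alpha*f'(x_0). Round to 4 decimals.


We compute the gradient at x_0 and apply the update.
f'(x) = 26*x + 19
f'(3.2764) = 26*3.2764 + 19 = 104.1864
x_1 = 3.2764 - 0.001*104.1864 = 3.1722


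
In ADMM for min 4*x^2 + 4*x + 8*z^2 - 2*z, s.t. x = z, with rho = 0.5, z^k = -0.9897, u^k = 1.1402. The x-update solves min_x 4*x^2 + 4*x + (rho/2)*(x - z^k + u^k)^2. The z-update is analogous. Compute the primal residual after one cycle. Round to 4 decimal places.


ADMM iteration with rho = 0.5, z^k = -0.9897, u^k = 1.1402
Step 1: x-update.
Minimize 4*x^2 + 4*x + (0.5/2)*(x + 0.9897 + 1.1402)^2
FOC: (2*4 + 0.5)*x = -4 + 0.5*(-0.9897 - 1.1402)
x^{k+1} = -0.5959
Step 2: z-update.
Minimize 8*z^2 - 2*z + (0.5/2)*(-0.5959 - z + 1.1402)^2
FOC: (2*8 + 0.5)*z = 2 + 0.5*(-0.5959 + 1.1402)
z^{k+1} = 0.1377
Step 3: u-update.
u^{k+1} = 1.1402 - 0.5959 - 0.1377 = 0.4066
Step 4: Primal residual = |-0.5959 - 0.1377| = 0.7336


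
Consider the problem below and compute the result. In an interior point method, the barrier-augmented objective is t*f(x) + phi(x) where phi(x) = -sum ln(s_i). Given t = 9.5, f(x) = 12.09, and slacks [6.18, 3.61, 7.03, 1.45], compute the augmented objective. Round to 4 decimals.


Step 1: Compute log-barrier.
ln values: [1.8213, 1.2837, 1.9502, 0.3716]
phi = -(1.8213 + 1.2837 + 1.9502 + 0.3716) = -5.4268
Step 2: Compute augmented objective.
t*f(x) = 9.5*12.09 = 114.855
Total = 114.855 - 5.4268 = 109.4282


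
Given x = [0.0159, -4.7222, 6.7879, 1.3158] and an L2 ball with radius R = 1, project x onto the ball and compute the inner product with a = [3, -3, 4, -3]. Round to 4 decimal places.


Step 1: Compute ||x|| (intermediates to 6 decimals).
||x|| = sqrt(0.0159^2 + (-4.7222)^2 + 6.7879^2 + 1.3158^2) = 8.372953
Step 2: Project.
Since ||x|| > R, scale = R/||x|| = 1/8.372953 = 0.119432, proj(x) = scale * x
proj(x) = [0.001899, -0.563982, 0.810692, 0.157149]
Step 3: Dot product.
a^T * proj(x) = 3*0.001899 - 3*(-0.563982) + 4*0.810692 - 3*0.157149 = 4.469


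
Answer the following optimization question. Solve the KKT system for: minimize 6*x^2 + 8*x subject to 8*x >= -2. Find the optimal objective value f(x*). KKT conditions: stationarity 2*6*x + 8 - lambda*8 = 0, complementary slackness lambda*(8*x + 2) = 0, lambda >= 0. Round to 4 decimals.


Step 1: Try lambda = 0 (constraint inactive).
x_unc = -8/(2*6) = -0.6667
Check: 8*-0.6667 = -5.3336 < -2 -- violated!
Step 2: Constraint must be active: 8*x = -2
x* = -2/8 = -0.25
lambda = (2*6*(-0.25) + 8)/8 = 0.625
Step 3: Compute optimal value.
f(x*) = 6*(-0.25)^2 + 8*(-0.25) = -1.625


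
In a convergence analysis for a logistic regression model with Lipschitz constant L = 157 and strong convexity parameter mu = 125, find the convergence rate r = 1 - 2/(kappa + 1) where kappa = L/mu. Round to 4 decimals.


Step 1: Compute the condition number.
kappa = L/mu = 157/125 = 1.256
Step 2: Compute the convergence rate.
r = 1 - 2/(kappa + 1) = 1 - 2*mu/(L + mu) = (L - mu)/(L + mu) = 32/282 = 0.1135


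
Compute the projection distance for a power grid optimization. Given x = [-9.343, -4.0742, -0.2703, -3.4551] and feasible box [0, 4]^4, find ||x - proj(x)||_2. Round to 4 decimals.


Project each component onto [0, 4].
clip(-9.343) = 0.0, clip(-4.0742) = 0.0, clip(-0.2703) = 0.0, clip(-3.4551) = 0.0
Projection = [0.0, 0.0, 0.0, 0.0]
Squared diffs: [87.2916, 16.5991, 0.0731, 11.9377]
Distance = sqrt(115.9015) = 10.7658


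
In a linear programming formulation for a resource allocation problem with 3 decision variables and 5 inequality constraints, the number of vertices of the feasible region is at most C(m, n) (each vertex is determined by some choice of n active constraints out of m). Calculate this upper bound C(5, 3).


Each vertex corresponds to some choice of n active constraints out of m, so the number of vertices is at most C(m, n) = m! / (n!(m-n)!).
m = 5, n = 3
Numerator: 5 * 4 * 3
Denominator: 3! = 6
C(5, 3) = 10


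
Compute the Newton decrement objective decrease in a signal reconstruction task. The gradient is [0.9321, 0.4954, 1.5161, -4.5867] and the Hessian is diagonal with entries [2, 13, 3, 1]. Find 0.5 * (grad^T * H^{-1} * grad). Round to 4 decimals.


Step 1: H is diagonal, so H^(-1) * g = [0.4661, 0.0381, 0.5054, -4.5867].
Step 2: g^T H^(-1) g = sum_i g_i^2 / H_ii
  = (0.9321)^2/2 + (0.4954)^2/13 + (1.5161)^2/3 + (-4.5867)^2/1
  = 0.4344 + 0.0189 + 0.7662 + 21.0378 = 22.2573
Step 3: Objective decrease = 0.5 * g^T H^(-1) g = 11.1286
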